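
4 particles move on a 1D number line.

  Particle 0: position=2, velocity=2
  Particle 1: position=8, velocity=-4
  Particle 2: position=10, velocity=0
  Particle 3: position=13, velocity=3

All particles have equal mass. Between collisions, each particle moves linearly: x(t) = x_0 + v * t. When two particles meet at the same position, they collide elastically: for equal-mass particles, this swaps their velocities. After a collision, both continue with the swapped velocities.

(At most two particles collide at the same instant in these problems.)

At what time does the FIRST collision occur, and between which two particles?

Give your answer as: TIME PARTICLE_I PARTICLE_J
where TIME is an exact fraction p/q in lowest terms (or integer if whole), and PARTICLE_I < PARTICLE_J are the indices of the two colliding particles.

Answer: 1 0 1

Derivation:
Pair (0,1): pos 2,8 vel 2,-4 -> gap=6, closing at 6/unit, collide at t=1
Pair (1,2): pos 8,10 vel -4,0 -> not approaching (rel speed -4 <= 0)
Pair (2,3): pos 10,13 vel 0,3 -> not approaching (rel speed -3 <= 0)
Earliest collision: t=1 between 0 and 1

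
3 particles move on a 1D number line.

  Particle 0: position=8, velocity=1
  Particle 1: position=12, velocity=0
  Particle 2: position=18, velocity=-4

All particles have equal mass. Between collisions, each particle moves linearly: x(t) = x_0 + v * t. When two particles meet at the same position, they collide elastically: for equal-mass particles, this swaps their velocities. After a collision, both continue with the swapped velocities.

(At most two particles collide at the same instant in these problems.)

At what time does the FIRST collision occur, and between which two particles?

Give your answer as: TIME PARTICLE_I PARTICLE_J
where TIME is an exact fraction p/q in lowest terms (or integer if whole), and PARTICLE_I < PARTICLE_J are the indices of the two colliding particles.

Answer: 3/2 1 2

Derivation:
Pair (0,1): pos 8,12 vel 1,0 -> gap=4, closing at 1/unit, collide at t=4
Pair (1,2): pos 12,18 vel 0,-4 -> gap=6, closing at 4/unit, collide at t=3/2
Earliest collision: t=3/2 between 1 and 2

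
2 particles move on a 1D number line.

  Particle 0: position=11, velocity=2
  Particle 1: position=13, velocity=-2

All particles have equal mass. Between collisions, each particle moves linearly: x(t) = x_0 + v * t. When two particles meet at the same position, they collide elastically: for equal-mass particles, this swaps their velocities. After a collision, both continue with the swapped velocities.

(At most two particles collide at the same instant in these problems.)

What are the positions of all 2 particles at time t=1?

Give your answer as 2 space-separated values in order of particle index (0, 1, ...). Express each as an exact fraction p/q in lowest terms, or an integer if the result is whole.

Answer: 11 13

Derivation:
Collision at t=1/2: particles 0 and 1 swap velocities; positions: p0=12 p1=12; velocities now: v0=-2 v1=2
Advance to t=1 (no further collisions before then); velocities: v0=-2 v1=2; positions = 11 13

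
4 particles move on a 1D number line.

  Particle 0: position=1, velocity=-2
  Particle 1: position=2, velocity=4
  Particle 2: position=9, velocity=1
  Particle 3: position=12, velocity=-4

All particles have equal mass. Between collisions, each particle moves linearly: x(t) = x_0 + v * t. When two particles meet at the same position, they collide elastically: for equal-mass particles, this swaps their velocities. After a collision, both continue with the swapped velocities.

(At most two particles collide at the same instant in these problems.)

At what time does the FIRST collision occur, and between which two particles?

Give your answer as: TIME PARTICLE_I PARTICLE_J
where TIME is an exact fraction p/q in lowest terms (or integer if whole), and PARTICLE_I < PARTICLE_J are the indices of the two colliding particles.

Answer: 3/5 2 3

Derivation:
Pair (0,1): pos 1,2 vel -2,4 -> not approaching (rel speed -6 <= 0)
Pair (1,2): pos 2,9 vel 4,1 -> gap=7, closing at 3/unit, collide at t=7/3
Pair (2,3): pos 9,12 vel 1,-4 -> gap=3, closing at 5/unit, collide at t=3/5
Earliest collision: t=3/5 between 2 and 3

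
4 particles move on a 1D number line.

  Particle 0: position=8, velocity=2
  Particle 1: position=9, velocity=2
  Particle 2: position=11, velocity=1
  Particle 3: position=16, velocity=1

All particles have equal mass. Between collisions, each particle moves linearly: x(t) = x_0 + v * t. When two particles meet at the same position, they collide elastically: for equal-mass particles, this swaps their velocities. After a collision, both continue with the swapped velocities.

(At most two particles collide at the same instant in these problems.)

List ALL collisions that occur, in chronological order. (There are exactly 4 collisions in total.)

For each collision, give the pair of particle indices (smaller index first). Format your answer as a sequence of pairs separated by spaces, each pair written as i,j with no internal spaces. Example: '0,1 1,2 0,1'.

Answer: 1,2 0,1 2,3 1,2

Derivation:
Collision at t=2: particles 1 and 2 swap velocities; positions: p0=12 p1=13 p2=13 p3=18; velocities now: v0=2 v1=1 v2=2 v3=1
Collision at t=3: particles 0 and 1 swap velocities; positions: p0=14 p1=14 p2=15 p3=19; velocities now: v0=1 v1=2 v2=2 v3=1
Collision at t=7: particles 2 and 3 swap velocities; positions: p0=18 p1=22 p2=23 p3=23; velocities now: v0=1 v1=2 v2=1 v3=2
Collision at t=8: particles 1 and 2 swap velocities; positions: p0=19 p1=24 p2=24 p3=25; velocities now: v0=1 v1=1 v2=2 v3=2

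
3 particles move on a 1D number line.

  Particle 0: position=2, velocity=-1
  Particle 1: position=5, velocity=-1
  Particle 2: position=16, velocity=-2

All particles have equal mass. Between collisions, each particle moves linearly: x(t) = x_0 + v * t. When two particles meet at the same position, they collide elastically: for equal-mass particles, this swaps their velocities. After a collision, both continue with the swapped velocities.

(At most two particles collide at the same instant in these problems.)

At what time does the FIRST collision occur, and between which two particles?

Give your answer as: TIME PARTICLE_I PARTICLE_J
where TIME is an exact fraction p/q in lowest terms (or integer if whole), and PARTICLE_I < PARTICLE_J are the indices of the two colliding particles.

Pair (0,1): pos 2,5 vel -1,-1 -> not approaching (rel speed 0 <= 0)
Pair (1,2): pos 5,16 vel -1,-2 -> gap=11, closing at 1/unit, collide at t=11
Earliest collision: t=11 between 1 and 2

Answer: 11 1 2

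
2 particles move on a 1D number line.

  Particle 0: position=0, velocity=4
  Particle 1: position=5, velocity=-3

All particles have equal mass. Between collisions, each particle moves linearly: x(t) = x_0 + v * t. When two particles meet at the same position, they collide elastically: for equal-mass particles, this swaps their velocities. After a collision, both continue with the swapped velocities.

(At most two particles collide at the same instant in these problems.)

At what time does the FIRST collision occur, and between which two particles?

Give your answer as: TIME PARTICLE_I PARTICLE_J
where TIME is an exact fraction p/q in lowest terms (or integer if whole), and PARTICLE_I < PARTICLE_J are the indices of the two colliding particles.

Pair (0,1): pos 0,5 vel 4,-3 -> gap=5, closing at 7/unit, collide at t=5/7
Earliest collision: t=5/7 between 0 and 1

Answer: 5/7 0 1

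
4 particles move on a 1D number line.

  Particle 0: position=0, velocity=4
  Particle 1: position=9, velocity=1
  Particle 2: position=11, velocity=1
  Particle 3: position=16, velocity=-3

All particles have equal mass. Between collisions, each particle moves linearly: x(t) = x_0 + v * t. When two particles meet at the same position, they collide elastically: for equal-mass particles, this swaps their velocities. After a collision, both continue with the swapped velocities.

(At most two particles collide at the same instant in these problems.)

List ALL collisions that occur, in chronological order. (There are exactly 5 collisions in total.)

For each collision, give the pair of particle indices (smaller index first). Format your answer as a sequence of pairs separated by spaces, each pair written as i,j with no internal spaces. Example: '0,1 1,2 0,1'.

Collision at t=5/4: particles 2 and 3 swap velocities; positions: p0=5 p1=41/4 p2=49/4 p3=49/4; velocities now: v0=4 v1=1 v2=-3 v3=1
Collision at t=7/4: particles 1 and 2 swap velocities; positions: p0=7 p1=43/4 p2=43/4 p3=51/4; velocities now: v0=4 v1=-3 v2=1 v3=1
Collision at t=16/7: particles 0 and 1 swap velocities; positions: p0=64/7 p1=64/7 p2=79/7 p3=93/7; velocities now: v0=-3 v1=4 v2=1 v3=1
Collision at t=3: particles 1 and 2 swap velocities; positions: p0=7 p1=12 p2=12 p3=14; velocities now: v0=-3 v1=1 v2=4 v3=1
Collision at t=11/3: particles 2 and 3 swap velocities; positions: p0=5 p1=38/3 p2=44/3 p3=44/3; velocities now: v0=-3 v1=1 v2=1 v3=4

Answer: 2,3 1,2 0,1 1,2 2,3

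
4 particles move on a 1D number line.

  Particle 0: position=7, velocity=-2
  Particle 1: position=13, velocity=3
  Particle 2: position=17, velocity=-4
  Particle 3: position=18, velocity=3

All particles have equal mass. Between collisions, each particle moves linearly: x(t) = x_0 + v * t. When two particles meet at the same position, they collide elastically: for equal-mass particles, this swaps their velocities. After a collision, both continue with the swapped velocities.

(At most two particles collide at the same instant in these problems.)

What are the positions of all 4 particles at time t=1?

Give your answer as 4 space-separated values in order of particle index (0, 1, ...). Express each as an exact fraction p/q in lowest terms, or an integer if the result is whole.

Collision at t=4/7: particles 1 and 2 swap velocities; positions: p0=41/7 p1=103/7 p2=103/7 p3=138/7; velocities now: v0=-2 v1=-4 v2=3 v3=3
Advance to t=1 (no further collisions before then); velocities: v0=-2 v1=-4 v2=3 v3=3; positions = 5 13 16 21

Answer: 5 13 16 21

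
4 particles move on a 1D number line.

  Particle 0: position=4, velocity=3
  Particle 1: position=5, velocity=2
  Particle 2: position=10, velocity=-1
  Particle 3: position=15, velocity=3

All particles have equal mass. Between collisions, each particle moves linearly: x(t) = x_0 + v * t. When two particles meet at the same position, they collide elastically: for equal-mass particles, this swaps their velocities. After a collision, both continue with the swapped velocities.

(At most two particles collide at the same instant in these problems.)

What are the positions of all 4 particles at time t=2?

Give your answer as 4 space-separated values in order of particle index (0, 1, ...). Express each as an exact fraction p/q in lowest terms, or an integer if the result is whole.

Answer: 8 9 10 21

Derivation:
Collision at t=1: particles 0 and 1 swap velocities; positions: p0=7 p1=7 p2=9 p3=18; velocities now: v0=2 v1=3 v2=-1 v3=3
Collision at t=3/2: particles 1 and 2 swap velocities; positions: p0=8 p1=17/2 p2=17/2 p3=39/2; velocities now: v0=2 v1=-1 v2=3 v3=3
Collision at t=5/3: particles 0 and 1 swap velocities; positions: p0=25/3 p1=25/3 p2=9 p3=20; velocities now: v0=-1 v1=2 v2=3 v3=3
Advance to t=2 (no further collisions before then); velocities: v0=-1 v1=2 v2=3 v3=3; positions = 8 9 10 21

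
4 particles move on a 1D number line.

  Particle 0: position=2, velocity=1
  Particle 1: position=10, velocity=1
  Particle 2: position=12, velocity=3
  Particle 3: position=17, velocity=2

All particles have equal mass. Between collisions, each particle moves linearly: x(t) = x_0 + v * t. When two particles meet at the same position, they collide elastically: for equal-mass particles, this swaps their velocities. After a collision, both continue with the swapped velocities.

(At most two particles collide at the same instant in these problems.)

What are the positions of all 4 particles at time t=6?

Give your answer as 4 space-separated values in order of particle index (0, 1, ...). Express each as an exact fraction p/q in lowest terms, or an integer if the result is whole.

Collision at t=5: particles 2 and 3 swap velocities; positions: p0=7 p1=15 p2=27 p3=27; velocities now: v0=1 v1=1 v2=2 v3=3
Advance to t=6 (no further collisions before then); velocities: v0=1 v1=1 v2=2 v3=3; positions = 8 16 29 30

Answer: 8 16 29 30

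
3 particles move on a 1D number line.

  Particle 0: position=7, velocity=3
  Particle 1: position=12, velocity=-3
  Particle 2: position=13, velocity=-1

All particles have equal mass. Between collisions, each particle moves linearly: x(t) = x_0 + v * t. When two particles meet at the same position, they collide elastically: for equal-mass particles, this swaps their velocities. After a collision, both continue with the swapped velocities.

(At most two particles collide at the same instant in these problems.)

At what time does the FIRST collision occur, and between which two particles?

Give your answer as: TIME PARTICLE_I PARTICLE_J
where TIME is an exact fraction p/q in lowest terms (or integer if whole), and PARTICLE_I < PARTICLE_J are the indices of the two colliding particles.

Answer: 5/6 0 1

Derivation:
Pair (0,1): pos 7,12 vel 3,-3 -> gap=5, closing at 6/unit, collide at t=5/6
Pair (1,2): pos 12,13 vel -3,-1 -> not approaching (rel speed -2 <= 0)
Earliest collision: t=5/6 between 0 and 1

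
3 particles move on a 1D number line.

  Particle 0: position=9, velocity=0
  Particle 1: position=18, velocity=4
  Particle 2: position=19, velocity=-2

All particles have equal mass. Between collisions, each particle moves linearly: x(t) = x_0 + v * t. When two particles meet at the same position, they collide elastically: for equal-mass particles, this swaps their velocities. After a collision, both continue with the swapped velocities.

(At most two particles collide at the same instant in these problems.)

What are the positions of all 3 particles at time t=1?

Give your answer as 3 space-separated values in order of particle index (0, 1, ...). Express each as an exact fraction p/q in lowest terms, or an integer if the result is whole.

Collision at t=1/6: particles 1 and 2 swap velocities; positions: p0=9 p1=56/3 p2=56/3; velocities now: v0=0 v1=-2 v2=4
Advance to t=1 (no further collisions before then); velocities: v0=0 v1=-2 v2=4; positions = 9 17 22

Answer: 9 17 22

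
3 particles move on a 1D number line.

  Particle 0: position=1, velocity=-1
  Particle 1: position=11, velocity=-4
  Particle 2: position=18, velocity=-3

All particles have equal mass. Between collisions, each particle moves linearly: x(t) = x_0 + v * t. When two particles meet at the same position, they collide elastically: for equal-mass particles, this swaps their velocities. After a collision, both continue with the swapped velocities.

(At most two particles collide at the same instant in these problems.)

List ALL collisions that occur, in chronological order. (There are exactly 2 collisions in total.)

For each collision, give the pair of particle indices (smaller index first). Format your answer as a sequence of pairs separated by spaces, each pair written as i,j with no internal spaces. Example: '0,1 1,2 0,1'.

Collision at t=10/3: particles 0 and 1 swap velocities; positions: p0=-7/3 p1=-7/3 p2=8; velocities now: v0=-4 v1=-1 v2=-3
Collision at t=17/2: particles 1 and 2 swap velocities; positions: p0=-23 p1=-15/2 p2=-15/2; velocities now: v0=-4 v1=-3 v2=-1

Answer: 0,1 1,2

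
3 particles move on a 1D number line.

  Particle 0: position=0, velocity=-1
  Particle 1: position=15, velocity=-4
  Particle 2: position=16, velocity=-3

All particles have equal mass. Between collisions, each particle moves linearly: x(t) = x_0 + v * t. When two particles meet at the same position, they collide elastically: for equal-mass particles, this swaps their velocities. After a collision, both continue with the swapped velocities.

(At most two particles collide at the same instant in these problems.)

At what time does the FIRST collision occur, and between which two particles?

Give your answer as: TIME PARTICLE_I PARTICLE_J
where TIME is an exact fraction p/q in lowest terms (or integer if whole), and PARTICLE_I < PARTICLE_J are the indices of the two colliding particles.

Pair (0,1): pos 0,15 vel -1,-4 -> gap=15, closing at 3/unit, collide at t=5
Pair (1,2): pos 15,16 vel -4,-3 -> not approaching (rel speed -1 <= 0)
Earliest collision: t=5 between 0 and 1

Answer: 5 0 1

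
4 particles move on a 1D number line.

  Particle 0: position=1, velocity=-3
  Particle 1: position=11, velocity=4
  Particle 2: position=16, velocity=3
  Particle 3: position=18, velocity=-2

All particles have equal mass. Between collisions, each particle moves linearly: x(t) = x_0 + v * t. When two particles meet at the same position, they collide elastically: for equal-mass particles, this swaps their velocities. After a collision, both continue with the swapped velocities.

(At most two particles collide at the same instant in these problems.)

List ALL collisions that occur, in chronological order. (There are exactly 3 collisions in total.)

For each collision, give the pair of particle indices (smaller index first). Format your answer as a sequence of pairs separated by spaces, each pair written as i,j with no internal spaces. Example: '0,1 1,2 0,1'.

Collision at t=2/5: particles 2 and 3 swap velocities; positions: p0=-1/5 p1=63/5 p2=86/5 p3=86/5; velocities now: v0=-3 v1=4 v2=-2 v3=3
Collision at t=7/6: particles 1 and 2 swap velocities; positions: p0=-5/2 p1=47/3 p2=47/3 p3=39/2; velocities now: v0=-3 v1=-2 v2=4 v3=3
Collision at t=5: particles 2 and 3 swap velocities; positions: p0=-14 p1=8 p2=31 p3=31; velocities now: v0=-3 v1=-2 v2=3 v3=4

Answer: 2,3 1,2 2,3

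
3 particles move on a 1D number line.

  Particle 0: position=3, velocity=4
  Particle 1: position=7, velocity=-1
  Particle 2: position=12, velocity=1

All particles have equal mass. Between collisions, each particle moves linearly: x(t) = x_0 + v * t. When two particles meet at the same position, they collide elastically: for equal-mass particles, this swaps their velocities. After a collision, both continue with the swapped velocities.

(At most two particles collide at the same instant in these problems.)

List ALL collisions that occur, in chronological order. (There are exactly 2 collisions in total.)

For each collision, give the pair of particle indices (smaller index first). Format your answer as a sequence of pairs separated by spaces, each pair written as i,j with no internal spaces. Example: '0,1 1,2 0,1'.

Answer: 0,1 1,2

Derivation:
Collision at t=4/5: particles 0 and 1 swap velocities; positions: p0=31/5 p1=31/5 p2=64/5; velocities now: v0=-1 v1=4 v2=1
Collision at t=3: particles 1 and 2 swap velocities; positions: p0=4 p1=15 p2=15; velocities now: v0=-1 v1=1 v2=4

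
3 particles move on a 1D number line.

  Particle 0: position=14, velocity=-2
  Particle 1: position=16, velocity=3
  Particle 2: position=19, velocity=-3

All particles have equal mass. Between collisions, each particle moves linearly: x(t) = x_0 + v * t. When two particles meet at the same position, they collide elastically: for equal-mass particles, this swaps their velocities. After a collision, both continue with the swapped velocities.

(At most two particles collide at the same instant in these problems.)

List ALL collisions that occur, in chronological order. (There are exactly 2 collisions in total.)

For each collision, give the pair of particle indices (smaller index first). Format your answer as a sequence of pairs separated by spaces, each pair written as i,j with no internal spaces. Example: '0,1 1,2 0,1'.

Answer: 1,2 0,1

Derivation:
Collision at t=1/2: particles 1 and 2 swap velocities; positions: p0=13 p1=35/2 p2=35/2; velocities now: v0=-2 v1=-3 v2=3
Collision at t=5: particles 0 and 1 swap velocities; positions: p0=4 p1=4 p2=31; velocities now: v0=-3 v1=-2 v2=3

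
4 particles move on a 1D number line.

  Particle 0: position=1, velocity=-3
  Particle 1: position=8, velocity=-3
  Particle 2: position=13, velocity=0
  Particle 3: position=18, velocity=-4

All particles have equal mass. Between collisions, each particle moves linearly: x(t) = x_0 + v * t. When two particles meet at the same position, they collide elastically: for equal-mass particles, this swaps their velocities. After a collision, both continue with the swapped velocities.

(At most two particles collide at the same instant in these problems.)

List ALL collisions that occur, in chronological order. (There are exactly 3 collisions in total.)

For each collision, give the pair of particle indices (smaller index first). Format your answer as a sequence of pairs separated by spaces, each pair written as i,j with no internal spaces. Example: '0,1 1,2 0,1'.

Collision at t=5/4: particles 2 and 3 swap velocities; positions: p0=-11/4 p1=17/4 p2=13 p3=13; velocities now: v0=-3 v1=-3 v2=-4 v3=0
Collision at t=10: particles 1 and 2 swap velocities; positions: p0=-29 p1=-22 p2=-22 p3=13; velocities now: v0=-3 v1=-4 v2=-3 v3=0
Collision at t=17: particles 0 and 1 swap velocities; positions: p0=-50 p1=-50 p2=-43 p3=13; velocities now: v0=-4 v1=-3 v2=-3 v3=0

Answer: 2,3 1,2 0,1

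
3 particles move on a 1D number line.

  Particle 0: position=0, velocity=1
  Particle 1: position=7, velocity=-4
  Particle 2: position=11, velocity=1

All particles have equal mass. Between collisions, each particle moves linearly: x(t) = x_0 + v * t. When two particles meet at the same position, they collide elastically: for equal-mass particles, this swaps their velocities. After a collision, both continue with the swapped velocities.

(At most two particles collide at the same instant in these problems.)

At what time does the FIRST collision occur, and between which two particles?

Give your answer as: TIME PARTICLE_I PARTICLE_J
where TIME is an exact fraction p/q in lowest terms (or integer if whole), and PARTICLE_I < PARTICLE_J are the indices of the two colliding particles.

Pair (0,1): pos 0,7 vel 1,-4 -> gap=7, closing at 5/unit, collide at t=7/5
Pair (1,2): pos 7,11 vel -4,1 -> not approaching (rel speed -5 <= 0)
Earliest collision: t=7/5 between 0 and 1

Answer: 7/5 0 1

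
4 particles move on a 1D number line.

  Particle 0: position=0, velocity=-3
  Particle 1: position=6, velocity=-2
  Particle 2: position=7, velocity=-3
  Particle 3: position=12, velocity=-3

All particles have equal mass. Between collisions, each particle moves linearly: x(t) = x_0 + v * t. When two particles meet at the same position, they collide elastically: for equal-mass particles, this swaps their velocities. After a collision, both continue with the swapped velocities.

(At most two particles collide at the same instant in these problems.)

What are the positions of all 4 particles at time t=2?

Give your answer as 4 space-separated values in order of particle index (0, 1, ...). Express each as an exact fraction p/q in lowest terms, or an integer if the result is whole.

Collision at t=1: particles 1 and 2 swap velocities; positions: p0=-3 p1=4 p2=4 p3=9; velocities now: v0=-3 v1=-3 v2=-2 v3=-3
Advance to t=2 (no further collisions before then); velocities: v0=-3 v1=-3 v2=-2 v3=-3; positions = -6 1 2 6

Answer: -6 1 2 6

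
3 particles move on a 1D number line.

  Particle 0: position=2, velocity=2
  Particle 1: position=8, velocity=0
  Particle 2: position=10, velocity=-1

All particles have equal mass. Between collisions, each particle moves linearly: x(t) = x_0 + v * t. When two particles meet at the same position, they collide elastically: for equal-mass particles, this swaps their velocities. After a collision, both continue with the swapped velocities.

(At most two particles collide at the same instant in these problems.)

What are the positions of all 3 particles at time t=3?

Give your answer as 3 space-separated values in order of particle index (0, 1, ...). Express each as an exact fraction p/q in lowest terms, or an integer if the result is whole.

Answer: 7 8 8

Derivation:
Collision at t=2: particles 1 and 2 swap velocities; positions: p0=6 p1=8 p2=8; velocities now: v0=2 v1=-1 v2=0
Collision at t=8/3: particles 0 and 1 swap velocities; positions: p0=22/3 p1=22/3 p2=8; velocities now: v0=-1 v1=2 v2=0
Collision at t=3: particles 1 and 2 swap velocities; positions: p0=7 p1=8 p2=8; velocities now: v0=-1 v1=0 v2=2
Advance to t=3 (no further collisions before then); velocities: v0=-1 v1=0 v2=2; positions = 7 8 8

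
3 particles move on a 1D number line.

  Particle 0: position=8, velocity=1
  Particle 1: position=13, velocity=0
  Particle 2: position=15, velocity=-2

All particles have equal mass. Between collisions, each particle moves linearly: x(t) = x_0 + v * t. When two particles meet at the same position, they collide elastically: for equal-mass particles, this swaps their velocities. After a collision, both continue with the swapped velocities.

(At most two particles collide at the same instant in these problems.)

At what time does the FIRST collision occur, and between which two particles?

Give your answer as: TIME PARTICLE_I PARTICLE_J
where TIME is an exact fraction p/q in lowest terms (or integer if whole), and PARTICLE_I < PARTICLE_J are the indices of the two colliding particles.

Pair (0,1): pos 8,13 vel 1,0 -> gap=5, closing at 1/unit, collide at t=5
Pair (1,2): pos 13,15 vel 0,-2 -> gap=2, closing at 2/unit, collide at t=1
Earliest collision: t=1 between 1 and 2

Answer: 1 1 2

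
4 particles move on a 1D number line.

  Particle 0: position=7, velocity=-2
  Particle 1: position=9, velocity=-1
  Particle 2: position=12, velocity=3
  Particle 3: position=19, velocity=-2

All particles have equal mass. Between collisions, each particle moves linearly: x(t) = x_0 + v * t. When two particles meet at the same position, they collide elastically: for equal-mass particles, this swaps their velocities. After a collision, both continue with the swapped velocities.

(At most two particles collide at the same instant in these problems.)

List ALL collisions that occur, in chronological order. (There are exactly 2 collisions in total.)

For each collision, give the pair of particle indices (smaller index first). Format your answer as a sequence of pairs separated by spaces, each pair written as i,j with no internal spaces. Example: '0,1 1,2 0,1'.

Answer: 2,3 1,2

Derivation:
Collision at t=7/5: particles 2 and 3 swap velocities; positions: p0=21/5 p1=38/5 p2=81/5 p3=81/5; velocities now: v0=-2 v1=-1 v2=-2 v3=3
Collision at t=10: particles 1 and 2 swap velocities; positions: p0=-13 p1=-1 p2=-1 p3=42; velocities now: v0=-2 v1=-2 v2=-1 v3=3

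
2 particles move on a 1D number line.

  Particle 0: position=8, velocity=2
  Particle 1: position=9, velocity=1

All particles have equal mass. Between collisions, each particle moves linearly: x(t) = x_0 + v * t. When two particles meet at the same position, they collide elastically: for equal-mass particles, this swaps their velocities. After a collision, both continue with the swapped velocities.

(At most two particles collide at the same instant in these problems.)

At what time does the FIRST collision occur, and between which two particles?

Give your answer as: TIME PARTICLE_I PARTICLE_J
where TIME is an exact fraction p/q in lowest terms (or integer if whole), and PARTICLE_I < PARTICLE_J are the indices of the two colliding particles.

Pair (0,1): pos 8,9 vel 2,1 -> gap=1, closing at 1/unit, collide at t=1
Earliest collision: t=1 between 0 and 1

Answer: 1 0 1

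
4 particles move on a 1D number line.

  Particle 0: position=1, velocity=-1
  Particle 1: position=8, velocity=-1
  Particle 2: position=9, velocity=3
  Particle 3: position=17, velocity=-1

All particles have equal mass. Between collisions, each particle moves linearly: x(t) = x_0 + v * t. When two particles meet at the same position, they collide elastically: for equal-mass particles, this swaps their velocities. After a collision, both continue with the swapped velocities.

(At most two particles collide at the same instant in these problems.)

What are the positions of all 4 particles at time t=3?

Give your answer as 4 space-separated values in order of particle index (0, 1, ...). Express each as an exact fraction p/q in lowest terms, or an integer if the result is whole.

Collision at t=2: particles 2 and 3 swap velocities; positions: p0=-1 p1=6 p2=15 p3=15; velocities now: v0=-1 v1=-1 v2=-1 v3=3
Advance to t=3 (no further collisions before then); velocities: v0=-1 v1=-1 v2=-1 v3=3; positions = -2 5 14 18

Answer: -2 5 14 18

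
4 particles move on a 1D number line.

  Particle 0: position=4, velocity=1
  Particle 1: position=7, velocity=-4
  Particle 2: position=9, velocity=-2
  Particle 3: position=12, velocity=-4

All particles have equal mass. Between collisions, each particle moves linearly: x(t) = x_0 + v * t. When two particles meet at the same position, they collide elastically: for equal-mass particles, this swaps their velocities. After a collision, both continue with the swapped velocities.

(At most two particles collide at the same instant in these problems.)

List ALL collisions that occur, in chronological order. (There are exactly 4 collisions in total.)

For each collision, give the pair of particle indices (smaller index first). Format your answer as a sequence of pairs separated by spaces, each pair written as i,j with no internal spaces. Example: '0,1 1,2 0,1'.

Answer: 0,1 2,3 1,2 2,3

Derivation:
Collision at t=3/5: particles 0 and 1 swap velocities; positions: p0=23/5 p1=23/5 p2=39/5 p3=48/5; velocities now: v0=-4 v1=1 v2=-2 v3=-4
Collision at t=3/2: particles 2 and 3 swap velocities; positions: p0=1 p1=11/2 p2=6 p3=6; velocities now: v0=-4 v1=1 v2=-4 v3=-2
Collision at t=8/5: particles 1 and 2 swap velocities; positions: p0=3/5 p1=28/5 p2=28/5 p3=29/5; velocities now: v0=-4 v1=-4 v2=1 v3=-2
Collision at t=5/3: particles 2 and 3 swap velocities; positions: p0=1/3 p1=16/3 p2=17/3 p3=17/3; velocities now: v0=-4 v1=-4 v2=-2 v3=1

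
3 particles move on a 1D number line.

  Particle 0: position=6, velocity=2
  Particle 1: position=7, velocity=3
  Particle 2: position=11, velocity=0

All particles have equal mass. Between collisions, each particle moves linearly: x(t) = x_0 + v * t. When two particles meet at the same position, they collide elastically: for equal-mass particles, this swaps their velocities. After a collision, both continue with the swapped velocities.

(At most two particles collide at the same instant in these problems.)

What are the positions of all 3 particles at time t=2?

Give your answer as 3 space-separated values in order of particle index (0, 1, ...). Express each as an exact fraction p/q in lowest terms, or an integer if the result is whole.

Answer: 10 11 13

Derivation:
Collision at t=4/3: particles 1 and 2 swap velocities; positions: p0=26/3 p1=11 p2=11; velocities now: v0=2 v1=0 v2=3
Advance to t=2 (no further collisions before then); velocities: v0=2 v1=0 v2=3; positions = 10 11 13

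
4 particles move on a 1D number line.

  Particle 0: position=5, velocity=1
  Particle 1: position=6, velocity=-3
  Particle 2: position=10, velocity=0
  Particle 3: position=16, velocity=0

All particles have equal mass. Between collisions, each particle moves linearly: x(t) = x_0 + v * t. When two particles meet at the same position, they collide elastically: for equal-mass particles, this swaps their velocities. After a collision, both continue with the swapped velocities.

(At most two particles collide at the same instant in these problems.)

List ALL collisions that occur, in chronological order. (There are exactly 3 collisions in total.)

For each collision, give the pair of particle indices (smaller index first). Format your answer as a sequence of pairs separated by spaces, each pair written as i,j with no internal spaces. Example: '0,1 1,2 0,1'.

Collision at t=1/4: particles 0 and 1 swap velocities; positions: p0=21/4 p1=21/4 p2=10 p3=16; velocities now: v0=-3 v1=1 v2=0 v3=0
Collision at t=5: particles 1 and 2 swap velocities; positions: p0=-9 p1=10 p2=10 p3=16; velocities now: v0=-3 v1=0 v2=1 v3=0
Collision at t=11: particles 2 and 3 swap velocities; positions: p0=-27 p1=10 p2=16 p3=16; velocities now: v0=-3 v1=0 v2=0 v3=1

Answer: 0,1 1,2 2,3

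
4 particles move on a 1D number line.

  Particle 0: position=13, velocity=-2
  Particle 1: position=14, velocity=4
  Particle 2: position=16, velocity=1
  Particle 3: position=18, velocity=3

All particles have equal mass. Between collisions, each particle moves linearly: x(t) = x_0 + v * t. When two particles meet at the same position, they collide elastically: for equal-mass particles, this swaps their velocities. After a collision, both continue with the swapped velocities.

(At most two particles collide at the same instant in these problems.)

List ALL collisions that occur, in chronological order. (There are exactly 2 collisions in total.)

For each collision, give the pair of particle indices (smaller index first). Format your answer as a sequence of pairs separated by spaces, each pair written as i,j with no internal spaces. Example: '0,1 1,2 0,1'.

Answer: 1,2 2,3

Derivation:
Collision at t=2/3: particles 1 and 2 swap velocities; positions: p0=35/3 p1=50/3 p2=50/3 p3=20; velocities now: v0=-2 v1=1 v2=4 v3=3
Collision at t=4: particles 2 and 3 swap velocities; positions: p0=5 p1=20 p2=30 p3=30; velocities now: v0=-2 v1=1 v2=3 v3=4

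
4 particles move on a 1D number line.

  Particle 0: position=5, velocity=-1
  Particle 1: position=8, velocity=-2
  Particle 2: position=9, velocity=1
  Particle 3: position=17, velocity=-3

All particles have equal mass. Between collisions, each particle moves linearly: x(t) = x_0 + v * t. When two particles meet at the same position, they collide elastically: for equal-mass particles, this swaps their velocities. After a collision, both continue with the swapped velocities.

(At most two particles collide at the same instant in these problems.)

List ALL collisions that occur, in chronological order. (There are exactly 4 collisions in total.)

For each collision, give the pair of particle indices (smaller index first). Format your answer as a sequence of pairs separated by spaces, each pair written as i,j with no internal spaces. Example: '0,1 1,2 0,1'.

Answer: 2,3 0,1 1,2 0,1

Derivation:
Collision at t=2: particles 2 and 3 swap velocities; positions: p0=3 p1=4 p2=11 p3=11; velocities now: v0=-1 v1=-2 v2=-3 v3=1
Collision at t=3: particles 0 and 1 swap velocities; positions: p0=2 p1=2 p2=8 p3=12; velocities now: v0=-2 v1=-1 v2=-3 v3=1
Collision at t=6: particles 1 and 2 swap velocities; positions: p0=-4 p1=-1 p2=-1 p3=15; velocities now: v0=-2 v1=-3 v2=-1 v3=1
Collision at t=9: particles 0 and 1 swap velocities; positions: p0=-10 p1=-10 p2=-4 p3=18; velocities now: v0=-3 v1=-2 v2=-1 v3=1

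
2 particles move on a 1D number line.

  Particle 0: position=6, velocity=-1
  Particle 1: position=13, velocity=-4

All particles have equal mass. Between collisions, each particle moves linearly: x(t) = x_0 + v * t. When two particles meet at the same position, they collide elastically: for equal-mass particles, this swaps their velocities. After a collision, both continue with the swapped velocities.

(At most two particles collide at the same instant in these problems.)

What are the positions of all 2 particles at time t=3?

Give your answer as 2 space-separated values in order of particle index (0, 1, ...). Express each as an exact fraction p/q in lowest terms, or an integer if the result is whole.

Collision at t=7/3: particles 0 and 1 swap velocities; positions: p0=11/3 p1=11/3; velocities now: v0=-4 v1=-1
Advance to t=3 (no further collisions before then); velocities: v0=-4 v1=-1; positions = 1 3

Answer: 1 3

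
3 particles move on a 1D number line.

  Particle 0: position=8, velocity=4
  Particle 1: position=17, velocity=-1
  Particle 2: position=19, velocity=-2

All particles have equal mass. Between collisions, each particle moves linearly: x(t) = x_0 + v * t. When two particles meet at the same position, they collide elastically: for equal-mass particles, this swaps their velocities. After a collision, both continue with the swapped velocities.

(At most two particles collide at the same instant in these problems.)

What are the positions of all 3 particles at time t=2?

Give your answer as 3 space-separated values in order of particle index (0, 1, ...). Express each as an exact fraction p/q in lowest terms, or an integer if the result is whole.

Answer: 15 15 16

Derivation:
Collision at t=9/5: particles 0 and 1 swap velocities; positions: p0=76/5 p1=76/5 p2=77/5; velocities now: v0=-1 v1=4 v2=-2
Collision at t=11/6: particles 1 and 2 swap velocities; positions: p0=91/6 p1=46/3 p2=46/3; velocities now: v0=-1 v1=-2 v2=4
Collision at t=2: particles 0 and 1 swap velocities; positions: p0=15 p1=15 p2=16; velocities now: v0=-2 v1=-1 v2=4
Advance to t=2 (no further collisions before then); velocities: v0=-2 v1=-1 v2=4; positions = 15 15 16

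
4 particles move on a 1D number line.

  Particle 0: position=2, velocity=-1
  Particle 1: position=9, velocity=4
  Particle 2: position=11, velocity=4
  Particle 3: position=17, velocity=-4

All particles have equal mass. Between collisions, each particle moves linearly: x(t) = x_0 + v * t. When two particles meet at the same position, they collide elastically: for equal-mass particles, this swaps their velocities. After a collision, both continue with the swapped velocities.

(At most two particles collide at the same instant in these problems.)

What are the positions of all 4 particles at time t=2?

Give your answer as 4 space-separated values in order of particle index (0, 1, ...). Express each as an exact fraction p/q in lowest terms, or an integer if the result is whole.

Collision at t=3/4: particles 2 and 3 swap velocities; positions: p0=5/4 p1=12 p2=14 p3=14; velocities now: v0=-1 v1=4 v2=-4 v3=4
Collision at t=1: particles 1 and 2 swap velocities; positions: p0=1 p1=13 p2=13 p3=15; velocities now: v0=-1 v1=-4 v2=4 v3=4
Advance to t=2 (no further collisions before then); velocities: v0=-1 v1=-4 v2=4 v3=4; positions = 0 9 17 19

Answer: 0 9 17 19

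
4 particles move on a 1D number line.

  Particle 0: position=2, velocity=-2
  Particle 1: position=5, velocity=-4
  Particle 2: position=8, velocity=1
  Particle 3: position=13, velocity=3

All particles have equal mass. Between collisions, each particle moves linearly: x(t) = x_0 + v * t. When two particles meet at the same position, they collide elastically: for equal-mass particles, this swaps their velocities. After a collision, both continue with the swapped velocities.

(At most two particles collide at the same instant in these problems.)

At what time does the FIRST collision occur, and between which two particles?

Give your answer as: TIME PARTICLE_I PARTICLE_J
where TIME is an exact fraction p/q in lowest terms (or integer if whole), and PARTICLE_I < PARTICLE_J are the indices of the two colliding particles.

Pair (0,1): pos 2,5 vel -2,-4 -> gap=3, closing at 2/unit, collide at t=3/2
Pair (1,2): pos 5,8 vel -4,1 -> not approaching (rel speed -5 <= 0)
Pair (2,3): pos 8,13 vel 1,3 -> not approaching (rel speed -2 <= 0)
Earliest collision: t=3/2 between 0 and 1

Answer: 3/2 0 1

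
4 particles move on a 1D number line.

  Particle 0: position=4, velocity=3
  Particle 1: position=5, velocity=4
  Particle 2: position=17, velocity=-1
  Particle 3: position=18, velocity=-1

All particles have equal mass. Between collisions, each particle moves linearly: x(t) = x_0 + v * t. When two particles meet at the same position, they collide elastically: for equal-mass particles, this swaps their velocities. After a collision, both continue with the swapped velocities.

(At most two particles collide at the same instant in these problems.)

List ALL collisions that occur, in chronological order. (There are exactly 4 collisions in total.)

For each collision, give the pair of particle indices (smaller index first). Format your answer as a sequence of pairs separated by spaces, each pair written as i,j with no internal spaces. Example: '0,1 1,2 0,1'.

Collision at t=12/5: particles 1 and 2 swap velocities; positions: p0=56/5 p1=73/5 p2=73/5 p3=78/5; velocities now: v0=3 v1=-1 v2=4 v3=-1
Collision at t=13/5: particles 2 and 3 swap velocities; positions: p0=59/5 p1=72/5 p2=77/5 p3=77/5; velocities now: v0=3 v1=-1 v2=-1 v3=4
Collision at t=13/4: particles 0 and 1 swap velocities; positions: p0=55/4 p1=55/4 p2=59/4 p3=18; velocities now: v0=-1 v1=3 v2=-1 v3=4
Collision at t=7/2: particles 1 and 2 swap velocities; positions: p0=27/2 p1=29/2 p2=29/2 p3=19; velocities now: v0=-1 v1=-1 v2=3 v3=4

Answer: 1,2 2,3 0,1 1,2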